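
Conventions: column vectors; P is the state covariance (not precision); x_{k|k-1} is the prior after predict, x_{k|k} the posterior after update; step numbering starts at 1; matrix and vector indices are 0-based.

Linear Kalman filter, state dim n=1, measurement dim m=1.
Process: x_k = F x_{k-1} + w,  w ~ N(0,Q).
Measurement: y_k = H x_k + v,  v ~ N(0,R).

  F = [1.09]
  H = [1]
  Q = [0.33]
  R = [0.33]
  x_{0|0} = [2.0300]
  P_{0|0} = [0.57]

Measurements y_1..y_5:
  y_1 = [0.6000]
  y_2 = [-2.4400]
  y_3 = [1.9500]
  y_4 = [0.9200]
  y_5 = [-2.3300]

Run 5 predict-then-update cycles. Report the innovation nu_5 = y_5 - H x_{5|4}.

step 1: x^-=[2.2127]  P^-=[1.0072]  S=[1.3372]  K=[0.7532]  nu=[-1.6127]  x^+=[0.9980]  P^+=[0.2486]
step 2: x^-=[1.0878]  P^-=[0.6253]  S=[0.9553]  K=[0.6546]  nu=[-3.5278]  x^+=[-1.2214]  P^+=[0.2160]
step 3: x^-=[-1.3313]  P^-=[0.5866]  S=[0.9166]  K=[0.6400]  nu=[3.2813]  x^+=[0.7687]  P^+=[0.2112]
step 4: x^-=[0.8379]  P^-=[0.5809]  S=[0.9109]  K=[0.6377]  nu=[0.0821]  x^+=[0.8902]  P^+=[0.2105]
step 5: x^-=[0.9704]  P^-=[0.5800]  S=[0.9100]  K=[0.6374]  nu=[-3.3004]  x^+=[-1.1332]  P^+=[0.2103]

innov = [-3.3004]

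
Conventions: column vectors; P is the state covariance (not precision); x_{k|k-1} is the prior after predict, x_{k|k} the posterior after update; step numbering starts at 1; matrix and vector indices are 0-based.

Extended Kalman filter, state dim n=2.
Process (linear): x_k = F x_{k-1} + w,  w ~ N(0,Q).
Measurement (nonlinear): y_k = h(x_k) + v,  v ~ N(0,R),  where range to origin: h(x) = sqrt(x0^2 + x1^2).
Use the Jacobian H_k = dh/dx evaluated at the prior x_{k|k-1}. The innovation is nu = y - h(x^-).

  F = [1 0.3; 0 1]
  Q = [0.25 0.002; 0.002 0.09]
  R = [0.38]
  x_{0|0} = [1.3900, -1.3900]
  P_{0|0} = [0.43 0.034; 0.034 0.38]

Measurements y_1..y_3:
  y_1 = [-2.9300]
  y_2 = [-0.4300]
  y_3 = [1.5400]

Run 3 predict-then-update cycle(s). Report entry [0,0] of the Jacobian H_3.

H_jac[0,0] = 0.6215

step 1: x^-=[0.9730, -1.3900]  P^-=[0.7346 0.1500; 0.1500 0.4700]  H_jac=[0.5735 -0.8192]  S=[0.7961]  K=[0.3748; -0.3756]  nu=[-4.6267]  x^+=[-0.7612, 0.3479]  P^+=[0.6228 0.2621; 0.2621 0.3577]
step 2: x^-=[-0.6568, 0.3479]  P^-=[1.0622 0.3714; 0.3714 0.4477]  H_jac=[-0.8837 0.4681]  S=[1.0004]  K=[-0.7646; -0.1186]  nu=[-1.1732]  x^+=[0.2402, 0.4870]  P^+=[0.4774 0.2807; 0.2807 0.4336]
step 3: x^-=[0.3863, 0.4870]  P^-=[0.9348 0.4127; 0.4127 0.5236]  H_jac=[0.6215 0.7834]  S=[1.4644]  K=[0.6176; 0.4553]  nu=[0.9184]  x^+=[0.9535, 0.9052]  P^+=[0.3764 0.0010; 0.0010 0.2200]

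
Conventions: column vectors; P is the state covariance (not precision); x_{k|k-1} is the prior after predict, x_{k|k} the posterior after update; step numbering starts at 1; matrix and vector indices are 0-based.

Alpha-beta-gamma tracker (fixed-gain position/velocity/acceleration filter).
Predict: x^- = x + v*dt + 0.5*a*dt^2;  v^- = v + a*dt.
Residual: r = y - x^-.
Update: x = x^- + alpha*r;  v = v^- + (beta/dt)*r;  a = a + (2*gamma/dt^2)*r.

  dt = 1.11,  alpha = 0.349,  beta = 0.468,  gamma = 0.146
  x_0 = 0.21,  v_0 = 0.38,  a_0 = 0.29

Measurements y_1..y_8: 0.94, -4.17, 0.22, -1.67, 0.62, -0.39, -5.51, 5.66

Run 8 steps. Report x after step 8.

step 1: x_pred=0.8105  r=0.1295  x^+=0.8557  v^+=0.7565  a^+=0.3207
step 2: x_pred=1.8930  r=-6.0630  x^+=-0.2230  v^+=-1.4438  a^+=-1.1162
step 3: x_pred=-2.5132  r=2.7332  x^+=-1.5593  v^+=-1.5304  a^+=-0.4684
step 4: x_pred=-3.5466  r=1.8766  x^+=-2.8917  v^+=-1.2591  a^+=-0.0237
step 5: x_pred=-4.3039  r=4.9239  x^+=-2.5854  v^+=0.7906  a^+=1.1432
step 6: x_pred=-1.0035  r=0.6135  x^+=-0.7894  v^+=2.3183  a^+=1.2886
step 7: x_pred=2.5778  r=-8.0878  x^+=-0.2449  v^+=0.3387  a^+=-0.6281
step 8: x_pred=-0.2558  r=5.9158  x^+=1.8088  v^+=2.1358  a^+=0.7739

x_post = 1.8088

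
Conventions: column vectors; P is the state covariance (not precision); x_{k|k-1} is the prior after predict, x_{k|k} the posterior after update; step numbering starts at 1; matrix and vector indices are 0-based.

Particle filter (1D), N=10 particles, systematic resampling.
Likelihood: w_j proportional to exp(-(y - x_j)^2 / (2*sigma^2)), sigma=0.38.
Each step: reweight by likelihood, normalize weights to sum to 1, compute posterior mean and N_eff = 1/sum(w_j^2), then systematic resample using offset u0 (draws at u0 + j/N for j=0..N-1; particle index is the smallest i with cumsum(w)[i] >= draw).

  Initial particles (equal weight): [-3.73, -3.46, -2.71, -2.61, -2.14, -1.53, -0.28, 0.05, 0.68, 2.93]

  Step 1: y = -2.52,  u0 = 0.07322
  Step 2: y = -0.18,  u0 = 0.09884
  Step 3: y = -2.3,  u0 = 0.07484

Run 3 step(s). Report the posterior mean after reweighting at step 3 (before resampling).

step 1: w=[0.0025, 0.0184, 0.3463, 0.3816, 0.2380, 0.0132, 0.0000, 0.0000, 0.0000, 0.0000]  mean=-2.5369  Neff=3.0986  idx=[2, 2, 2, 3, 3, 3, 3, 4, 4, 4]
step 2: w=[0.0000, 0.0000, 0.0000, 0.0003, 0.0003, 0.0003, 0.0003, 0.3329, 0.3329, 0.3329]  mean=-2.1406  Neff=3.0072  idx=[7, 7, 7, 8, 8, 8, 9, 9, 9, 9]
step 3: w=[0.1000, 0.1000, 0.1000, 0.1000, 0.1000, 0.1000, 0.1000, 0.1000, 0.1000, 0.1000]  mean=-2.1400  Neff=10.0000  idx=[0, 1, 2, 3, 4, 5, 6, 7, 8, 9]

post_mean = -2.1400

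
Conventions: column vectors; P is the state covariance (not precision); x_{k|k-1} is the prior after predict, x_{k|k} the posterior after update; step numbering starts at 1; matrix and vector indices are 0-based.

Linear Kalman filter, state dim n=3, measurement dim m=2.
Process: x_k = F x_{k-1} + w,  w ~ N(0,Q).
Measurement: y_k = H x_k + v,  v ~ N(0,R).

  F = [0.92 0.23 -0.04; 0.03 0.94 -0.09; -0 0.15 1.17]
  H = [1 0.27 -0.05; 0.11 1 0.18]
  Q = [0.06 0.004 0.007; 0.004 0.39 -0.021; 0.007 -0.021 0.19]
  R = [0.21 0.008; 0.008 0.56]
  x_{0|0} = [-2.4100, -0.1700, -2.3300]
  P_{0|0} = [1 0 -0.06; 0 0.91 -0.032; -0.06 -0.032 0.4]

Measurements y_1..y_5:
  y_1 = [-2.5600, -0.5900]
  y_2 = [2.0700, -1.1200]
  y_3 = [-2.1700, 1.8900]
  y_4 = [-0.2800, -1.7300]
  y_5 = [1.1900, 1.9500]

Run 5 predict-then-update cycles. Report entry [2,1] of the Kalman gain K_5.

step 1: x^-=[-2.1631, -0.0224, -2.7516]  P^-=[0.9602 0.2367 -0.0533; 0.2367 1.2040 0.0283; -0.0533 0.0283 0.7468]  S=[1.3922 0.6663; 0.6663 1.8599]  K=[0.7868 -0.1030; 0.1022 0.6274; -0.1207 0.1276]  nu=[-0.5284, 0.1656]  x^+=[-2.5959, 0.0275, -2.6667]  P^+=[0.1866 -0.0770 0.0282; -0.0770 0.3717 -0.0616; 0.0282 -0.0616 0.7168]
step 2: x^-=[-2.2753, 0.1880, -3.1159]  P^-=[0.2052 0.0262 -0.0103; 0.0262 0.7304 -0.1104; -0.0103 -0.1104 1.1579]  S=[0.4895 0.2427; 0.2427 1.2960]  K=[0.4594 -0.0498; 0.2147 0.5103; -0.2614 0.1238]  nu=[4.1387, -0.4969]  x^+=[-0.3490, 0.8230, -4.2594]  P^+=[0.1098 -0.0434 0.0396; -0.0434 0.3172 -0.1388; 0.0396 -0.1388 1.1203]
step 3: x^-=[0.0386, 1.1465, -4.8601]  P^-=[0.1528 0.0466 -0.0344; 0.0466 0.7003 -0.2438; -0.0344 -0.2438 1.6820]  S=[0.4532 0.2410; 0.2410 1.2377]  K=[0.3838 -0.0285; 0.2930 0.4774; -0.4802 0.1381]  nu=[-2.7612, 1.6141]  x^+=[-1.0672, 1.1082, -3.3114]  P^+=[0.0903 -0.0297 0.0379; -0.0297 0.3119 -0.2162; 0.0379 -0.2162 1.5859]
step 4: x^-=[-0.5945, 1.3077, -3.7081]  P^-=[0.1441 0.0632 -0.0766; 0.0632 0.7132 -0.3776; -0.0766 -0.3776 2.2921]  S=[0.4638 0.2480; 0.2480 1.2241]  K=[0.3670 -0.0210; 0.3446 0.4630; -0.7219 0.1679]  nu=[-0.2240, -2.3049]  x^+=[-0.6282, 0.1635, -3.9334]  P^+=[0.0849 -0.0239 0.0315; -0.0239 0.3166 -0.2889; 0.0315 -0.2889 2.0760]
step 5: x^-=[-0.3830, 0.4888, -4.5776]  P^-=[0.1448 0.0757 -0.1246; 0.0757 0.7340 -0.5078; -0.1246 -0.5078 2.9375]  S=[0.4827 0.2526; 0.2526 1.2199]  K=[0.3652 -0.0189; 0.3821 0.4545; -0.9527 0.2032]  nu=[1.2121, 2.3273]  x^+=[0.0156, 2.0098, -5.2595]  P^+=[0.0835 -0.0213 0.0247; -0.0213 0.3238 -0.3550; 0.0247 -0.3550 2.5468]

K[2,1] = 0.2032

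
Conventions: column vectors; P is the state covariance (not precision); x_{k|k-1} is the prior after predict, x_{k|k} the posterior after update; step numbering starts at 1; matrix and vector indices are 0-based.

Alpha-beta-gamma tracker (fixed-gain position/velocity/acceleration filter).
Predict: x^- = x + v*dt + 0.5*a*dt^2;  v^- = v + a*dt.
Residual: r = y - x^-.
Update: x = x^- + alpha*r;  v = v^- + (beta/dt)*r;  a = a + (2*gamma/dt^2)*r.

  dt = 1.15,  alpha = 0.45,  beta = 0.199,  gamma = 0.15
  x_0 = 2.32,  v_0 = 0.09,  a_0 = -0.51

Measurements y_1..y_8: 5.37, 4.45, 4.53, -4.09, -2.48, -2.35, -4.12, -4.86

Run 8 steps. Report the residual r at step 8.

resid = 9.5384

step 1: x_pred=2.0863  r=3.2837  x^+=3.5639  v^+=0.0717  a^+=0.2349
step 2: x_pred=3.8018  r=0.6482  x^+=4.0935  v^+=0.4540  a^+=0.3819
step 3: x_pred=4.8682  r=-0.3382  x^+=4.7160  v^+=0.8347  a^+=0.3052
step 4: x_pred=5.8778  r=-9.9678  x^+=1.3923  v^+=-0.5391  a^+=-1.9559
step 5: x_pred=-0.5210  r=-1.9590  x^+=-1.4026  v^+=-3.1274  a^+=-2.4003
step 6: x_pred=-6.5862  r=4.2362  x^+=-4.6799  v^+=-5.1546  a^+=-1.4393
step 7: x_pred=-11.5595  r=7.4395  x^+=-8.2117  v^+=-5.5225  a^+=0.2483
step 8: x_pred=-14.3984  r=9.5384  x^+=-10.1061  v^+=-3.5864  a^+=2.4120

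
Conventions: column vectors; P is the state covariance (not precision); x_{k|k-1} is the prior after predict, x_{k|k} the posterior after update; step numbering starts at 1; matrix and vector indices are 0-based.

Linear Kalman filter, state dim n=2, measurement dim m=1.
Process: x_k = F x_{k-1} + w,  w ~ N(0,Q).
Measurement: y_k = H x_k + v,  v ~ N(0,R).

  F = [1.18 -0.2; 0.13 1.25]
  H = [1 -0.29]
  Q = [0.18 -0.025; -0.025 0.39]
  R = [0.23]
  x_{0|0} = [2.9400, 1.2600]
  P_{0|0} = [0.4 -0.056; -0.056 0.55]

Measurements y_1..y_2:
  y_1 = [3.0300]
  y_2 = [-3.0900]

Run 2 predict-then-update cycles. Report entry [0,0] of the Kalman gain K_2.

K[0,0] = 0.5165

step 1: x^-=[3.2172, 1.9572]  P^-=[0.7854 -0.1823; -0.1823 1.2379]  S=[1.2252]  K=[0.6842; -0.4418]  nu=[0.3804]  x^+=[3.4774, 1.7892]  P^+=[0.2119 0.1880; 0.1880 0.9988]
step 2: x^-=[3.7456, 2.6885]  P^-=[0.4262 0.0303; 0.0303 2.0153]  S=[0.8082]  K=[0.5165; -0.6857]  nu=[-6.0559]  x^+=[0.6174, 6.8411]  P^+=[0.2106 0.3165; 0.3165 1.6353]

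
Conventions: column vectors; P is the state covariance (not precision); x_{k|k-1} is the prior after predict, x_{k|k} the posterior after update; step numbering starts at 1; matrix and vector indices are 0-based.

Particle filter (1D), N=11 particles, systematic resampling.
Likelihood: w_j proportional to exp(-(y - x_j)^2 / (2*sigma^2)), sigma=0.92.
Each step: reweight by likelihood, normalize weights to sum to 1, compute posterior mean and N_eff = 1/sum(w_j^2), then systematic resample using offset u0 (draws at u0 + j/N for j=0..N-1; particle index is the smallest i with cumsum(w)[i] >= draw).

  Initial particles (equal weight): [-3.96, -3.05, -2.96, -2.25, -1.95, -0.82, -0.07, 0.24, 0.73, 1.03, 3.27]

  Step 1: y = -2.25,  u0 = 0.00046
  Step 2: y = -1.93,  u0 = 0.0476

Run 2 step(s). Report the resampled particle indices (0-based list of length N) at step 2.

step 1: w=[0.0451, 0.1737, 0.1882, 0.2535, 0.2403, 0.0757, 0.0153, 0.0065, 0.0013, 0.0004, 0.0000]  mean=-2.3642  Neff=5.1121  idx=[0, 1, 1, 2, 2, 3, 3, 3, 4, 4, 5]
step 2: w=[0.0118, 0.0643, 0.0643, 0.0721, 0.0721, 0.1269, 0.1269, 0.1269, 0.1348, 0.1348, 0.0651]  mean=-2.3013  Neff=9.2845  idx=[1, 2, 4, 5, 5, 6, 7, 8, 8, 9, 10]

resampled_idx = [1, 2, 4, 5, 5, 6, 7, 8, 8, 9, 10]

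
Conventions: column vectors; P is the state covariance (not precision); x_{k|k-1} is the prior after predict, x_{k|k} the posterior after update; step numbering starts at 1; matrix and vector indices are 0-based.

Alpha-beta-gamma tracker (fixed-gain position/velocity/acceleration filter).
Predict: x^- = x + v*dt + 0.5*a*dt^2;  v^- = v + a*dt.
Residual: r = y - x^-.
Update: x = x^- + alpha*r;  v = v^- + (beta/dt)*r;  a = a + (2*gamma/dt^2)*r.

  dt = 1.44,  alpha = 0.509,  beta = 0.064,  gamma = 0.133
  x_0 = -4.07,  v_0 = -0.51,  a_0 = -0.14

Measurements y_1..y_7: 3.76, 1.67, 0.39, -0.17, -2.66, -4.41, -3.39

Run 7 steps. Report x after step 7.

step 1: x_pred=-4.9496  r=8.7096  x^+=-0.5164  v^+=-0.3245  a^+=0.9773
step 2: x_pred=0.0295  r=1.6405  x^+=0.8645  v^+=1.1556  a^+=1.1877
step 3: x_pred=3.7601  r=-3.3701  x^+=2.0447  v^+=2.7161  a^+=0.7554
step 4: x_pred=6.7391  r=-6.9091  x^+=3.2224  v^+=3.4968  a^+=-0.1309
step 5: x_pred=8.1221  r=-10.7821  x^+=2.6340  v^+=2.8291  a^+=-1.5140
step 6: x_pred=5.1382  r=-9.5482  x^+=0.2781  v^+=0.2245  a^+=-2.7389
step 7: x_pred=-2.2382  r=-1.1518  x^+=-2.8245  v^+=-3.7706  a^+=-2.8866

x_post = -2.8245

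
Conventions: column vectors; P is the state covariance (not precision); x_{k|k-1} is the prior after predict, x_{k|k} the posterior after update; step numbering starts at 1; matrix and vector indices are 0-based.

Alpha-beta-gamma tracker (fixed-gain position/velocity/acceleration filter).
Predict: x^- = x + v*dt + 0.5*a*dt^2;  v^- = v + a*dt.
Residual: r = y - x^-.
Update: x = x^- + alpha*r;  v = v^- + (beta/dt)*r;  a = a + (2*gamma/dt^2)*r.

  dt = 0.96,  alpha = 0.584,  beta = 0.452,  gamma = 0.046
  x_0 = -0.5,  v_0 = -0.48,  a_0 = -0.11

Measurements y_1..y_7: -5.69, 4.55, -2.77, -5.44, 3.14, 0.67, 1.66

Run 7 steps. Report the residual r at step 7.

step 1: x_pred=-1.0115  r=-4.6785  x^+=-3.7437  v^+=-2.7884  a^+=-0.5770
step 2: x_pred=-6.6865  r=11.2365  x^+=-0.1244  v^+=1.9482  a^+=0.5447
step 3: x_pred=1.9968  r=-4.7668  x^+=-0.7870  v^+=0.2267  a^+=0.0688
step 4: x_pred=-0.5377  r=-4.9023  x^+=-3.4006  v^+=-2.0155  a^+=-0.4206
step 5: x_pred=-5.5293  r=8.6693  x^+=-0.4664  v^+=1.6626  a^+=0.4448
step 6: x_pred=1.3346  r=-0.6646  x^+=0.9465  v^+=1.7767  a^+=0.3785
step 7: x_pred=2.8265  r=-1.1665  x^+=2.1453  v^+=1.5908  a^+=0.2620

resid = -1.1665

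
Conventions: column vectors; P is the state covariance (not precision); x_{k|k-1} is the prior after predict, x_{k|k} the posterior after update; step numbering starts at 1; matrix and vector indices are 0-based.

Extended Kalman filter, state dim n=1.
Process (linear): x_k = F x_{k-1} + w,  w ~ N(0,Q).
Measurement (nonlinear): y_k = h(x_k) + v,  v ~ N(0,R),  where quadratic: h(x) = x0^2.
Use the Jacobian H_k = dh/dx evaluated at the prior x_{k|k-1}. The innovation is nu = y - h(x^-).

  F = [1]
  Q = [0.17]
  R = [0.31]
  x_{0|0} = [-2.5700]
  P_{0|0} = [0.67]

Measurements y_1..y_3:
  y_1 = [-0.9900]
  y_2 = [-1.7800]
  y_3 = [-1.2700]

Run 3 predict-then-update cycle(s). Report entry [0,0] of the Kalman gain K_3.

K[0,0] = -0.1413

step 1: x^-=[-2.5700]  P^-=[0.8400]  H_jac=[-5.1400]  S=[22.5025]  K=[-0.1919]  nu=[-7.5949]  x^+=[-1.1127]  P^+=[0.0116]
step 2: x^-=[-1.1127]  P^-=[0.1816]  H_jac=[-2.2255]  S=[1.2093]  K=[-0.3342]  nu=[-3.0182]  x^+=[-0.1042]  P^+=[0.0465]
step 3: x^-=[-0.1042]  P^-=[0.2165]  H_jac=[-0.2084]  S=[0.3194]  K=[-0.1413]  nu=[-1.2809]  x^+=[0.0768]  P^+=[0.2102]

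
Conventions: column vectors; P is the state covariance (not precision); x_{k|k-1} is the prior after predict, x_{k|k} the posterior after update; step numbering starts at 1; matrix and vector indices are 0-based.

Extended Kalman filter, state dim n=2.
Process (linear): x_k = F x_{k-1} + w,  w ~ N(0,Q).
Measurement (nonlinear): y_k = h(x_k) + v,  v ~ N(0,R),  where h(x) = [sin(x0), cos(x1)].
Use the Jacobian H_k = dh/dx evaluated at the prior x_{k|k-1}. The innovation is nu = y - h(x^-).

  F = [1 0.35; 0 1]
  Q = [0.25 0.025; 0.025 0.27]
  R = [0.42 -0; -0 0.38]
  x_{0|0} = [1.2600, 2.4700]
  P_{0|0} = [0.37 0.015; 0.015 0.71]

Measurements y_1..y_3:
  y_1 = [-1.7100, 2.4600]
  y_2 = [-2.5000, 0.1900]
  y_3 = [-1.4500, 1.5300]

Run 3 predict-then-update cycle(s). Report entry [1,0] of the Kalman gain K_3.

step 1: x^-=[2.1245, 2.4700]  P^-=[0.7175 0.2885; 0.2885 0.9800]  H_jac=[-0.5258 0.0000; 0.0000 -0.6222]  S=[0.6184 0.0944; 0.0944 0.7594]  K=[-0.5851 -0.1637; -0.1251 -0.7874]  nu=[-2.5606, 3.2428]  x^+=[3.0920, 0.2370]  P^+=[0.4673 0.0999; 0.0999 0.4809]
step 2: x^-=[3.1750, 0.2370]  P^-=[0.8462 0.2932; 0.2932 0.7509]  H_jac=[-0.9994 0.0000; 0.0000 -0.2348]  S=[1.2653 0.0688; 0.0688 0.4214]  K=[-0.6655 -0.0547; -0.2108 -0.3839]  nu=[-2.4666, -0.7820]  x^+=[4.8592, 1.0571]  P^+=[0.2796 0.0886; 0.0886 0.6214]
step 3: x^-=[5.2292, 1.0571]  P^-=[0.6678 0.3311; 0.3311 0.8914]  H_jac=[0.4941 0.0000; 0.0000 -0.8709]  S=[0.5830 -0.1425; -0.1425 1.0562]  K=[0.5162 -0.2034; 0.1044 -0.7210]  nu=[-0.5806, 1.0386]  x^+=[4.7182, 0.2477]  P^+=[0.4388 0.0887; 0.0887 0.3146]

K[1,0] = 0.1044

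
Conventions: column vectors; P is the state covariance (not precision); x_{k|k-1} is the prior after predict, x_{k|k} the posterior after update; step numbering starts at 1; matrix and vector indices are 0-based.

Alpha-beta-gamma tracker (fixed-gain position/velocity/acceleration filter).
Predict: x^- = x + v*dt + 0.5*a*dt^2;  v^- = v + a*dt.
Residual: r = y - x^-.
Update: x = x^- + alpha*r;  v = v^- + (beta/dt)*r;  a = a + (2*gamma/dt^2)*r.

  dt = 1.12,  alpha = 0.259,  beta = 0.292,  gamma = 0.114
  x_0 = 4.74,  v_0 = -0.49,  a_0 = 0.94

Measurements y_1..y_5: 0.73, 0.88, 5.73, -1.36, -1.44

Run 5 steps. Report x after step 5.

step 1: x_pred=4.7808  r=-4.0508  x^+=3.7316  v^+=-0.4933  a^+=0.2037
step 2: x_pred=3.3069  r=-2.4269  x^+=2.6783  v^+=-0.8978  a^+=-0.2374
step 3: x_pred=1.5239  r=4.2061  x^+=2.6133  v^+=-0.0671  a^+=0.5271
step 4: x_pred=2.8687  r=-4.2287  x^+=1.7735  v^+=-0.5792  a^+=-0.2415
step 5: x_pred=0.9733  r=-2.4133  x^+=0.3482  v^+=-1.4789  a^+=-0.6801

x_post = 0.3482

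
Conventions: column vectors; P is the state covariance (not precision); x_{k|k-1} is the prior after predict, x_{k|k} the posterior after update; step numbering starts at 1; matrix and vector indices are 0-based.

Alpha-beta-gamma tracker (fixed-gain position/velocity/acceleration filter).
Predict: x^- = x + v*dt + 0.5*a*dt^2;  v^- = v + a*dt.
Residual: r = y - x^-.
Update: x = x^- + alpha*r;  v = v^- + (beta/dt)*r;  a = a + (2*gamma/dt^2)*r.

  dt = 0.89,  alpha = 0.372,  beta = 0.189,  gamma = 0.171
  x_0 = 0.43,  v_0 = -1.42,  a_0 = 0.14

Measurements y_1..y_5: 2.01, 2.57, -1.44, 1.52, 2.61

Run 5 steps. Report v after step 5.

v_post = 1.5384

step 1: x_pred=-0.7784  r=2.7884  x^+=0.2589  v^+=-0.7033  a^+=1.3439
step 2: x_pred=0.1653  r=2.4047  x^+=1.0598  v^+=1.0035  a^+=2.3822
step 3: x_pred=2.8964  r=-4.3364  x^+=1.2833  v^+=2.2028  a^+=0.5099
step 4: x_pred=3.4456  r=-1.9256  x^+=2.7293  v^+=2.2476  a^+=-0.3215
step 5: x_pred=4.6024  r=-1.9924  x^+=3.8612  v^+=1.5384  a^+=-1.1818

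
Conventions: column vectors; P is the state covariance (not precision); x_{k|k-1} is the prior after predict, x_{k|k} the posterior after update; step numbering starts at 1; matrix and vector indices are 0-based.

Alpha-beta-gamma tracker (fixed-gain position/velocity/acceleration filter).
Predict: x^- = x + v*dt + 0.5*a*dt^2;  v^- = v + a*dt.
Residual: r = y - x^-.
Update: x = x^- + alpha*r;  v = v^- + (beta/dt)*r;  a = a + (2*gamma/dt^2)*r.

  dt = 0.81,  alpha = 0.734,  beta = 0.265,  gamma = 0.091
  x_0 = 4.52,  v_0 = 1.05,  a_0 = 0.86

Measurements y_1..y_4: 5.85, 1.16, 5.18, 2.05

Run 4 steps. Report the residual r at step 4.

step 1: x_pred=5.6526  r=0.1974  x^+=5.7975  v^+=1.8112  a^+=0.9148
step 2: x_pred=7.5646  r=-6.4046  x^+=2.8636  v^+=0.4568  a^+=-0.8619
step 3: x_pred=2.9509  r=2.2291  x^+=4.5871  v^+=0.4879  a^+=-0.2435
step 4: x_pred=4.9024  r=-2.8524  x^+=2.8087  v^+=-0.6425  a^+=-1.0348

resid = -2.8524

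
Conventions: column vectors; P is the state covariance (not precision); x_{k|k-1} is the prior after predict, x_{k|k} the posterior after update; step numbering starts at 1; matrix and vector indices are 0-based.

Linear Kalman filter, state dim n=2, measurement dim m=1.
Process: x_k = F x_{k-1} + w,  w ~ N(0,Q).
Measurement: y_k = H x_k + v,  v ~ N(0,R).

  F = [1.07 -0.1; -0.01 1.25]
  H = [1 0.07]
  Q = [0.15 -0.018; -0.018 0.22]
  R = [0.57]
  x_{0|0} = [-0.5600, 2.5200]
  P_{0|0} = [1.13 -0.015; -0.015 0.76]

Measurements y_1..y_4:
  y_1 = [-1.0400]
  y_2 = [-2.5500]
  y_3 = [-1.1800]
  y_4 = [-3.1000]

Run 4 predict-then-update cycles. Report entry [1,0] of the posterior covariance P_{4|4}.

step 1: x^-=[-0.8512, 3.1556]  P^-=[1.4545 -0.1452; -0.1452 1.4080]  S=[2.0111]  K=[0.7182; -0.0232]  nu=[-0.4097]  x^+=[-1.1454, 3.1651]  P^+=[0.4172 -0.1117; -0.1117 1.4069]
step 2: x^-=[-1.5421, 3.9678]  P^-=[0.6656 -0.3478; -0.3478 2.4211]  S=[1.1988]  K=[0.5349; -0.1488]  nu=[-1.2856]  x^+=[-2.2298, 4.1591]  P^+=[0.3226 -0.2524; -0.2524 2.3946]
step 3: x^-=[-2.8018, 5.2212]  P^-=[0.5973 -0.6586; -0.6586 3.9679]  S=[1.0945]  K=[0.5036; -0.3480]  nu=[1.2564]  x^+=[-2.1692, 4.7839]  P^+=[0.3197 -0.4668; -0.4668 3.8353]
step 4: x^-=[-2.7994, 6.0016]  P^-=[0.6543 -1.1257; -1.1257 6.2244]  S=[1.0972]  K=[0.5245; -0.6289]  nu=[-0.7207]  x^+=[-3.1774, 6.4549]  P^+=[0.3524 -0.7638; -0.7638 5.7905]

P_post[1,0] = -0.7638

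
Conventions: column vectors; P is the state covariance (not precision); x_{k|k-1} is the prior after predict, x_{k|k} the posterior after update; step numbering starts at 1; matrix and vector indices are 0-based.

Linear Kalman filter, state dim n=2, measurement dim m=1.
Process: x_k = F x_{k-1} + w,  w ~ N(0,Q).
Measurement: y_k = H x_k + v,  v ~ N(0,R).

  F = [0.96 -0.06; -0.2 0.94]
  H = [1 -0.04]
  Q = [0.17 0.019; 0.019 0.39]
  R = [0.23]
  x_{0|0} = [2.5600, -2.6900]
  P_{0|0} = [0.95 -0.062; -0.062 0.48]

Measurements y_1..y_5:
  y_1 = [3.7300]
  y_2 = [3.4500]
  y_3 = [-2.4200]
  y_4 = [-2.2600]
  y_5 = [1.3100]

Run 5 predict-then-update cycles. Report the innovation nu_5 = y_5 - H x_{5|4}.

innov = [2.3136]

step 1: x^-=[2.6190, -3.0406]  P^-=[1.0544 -0.2472; -0.2472 0.8754]  S=[1.3056]  K=[0.8152; -0.2161]  nu=[0.9894]  x^+=[3.4255, -3.2544]  P^+=[0.1868 -0.0171; -0.0171 0.8144]
step 2: x^-=[3.4838, -3.7443]  P^-=[0.3471 -0.0785; -0.0785 1.1236]  S=[0.5851]  K=[0.5985; -0.2109]  nu=[-0.1835]  x^+=[3.3739, -3.7056]  P^+=[0.1375 -0.0046; -0.0046 1.0975]
step 3: x^-=[3.4613, -4.1580]  P^-=[0.3012 -0.0735; -0.0735 1.3670]  S=[0.5392]  K=[0.5640; -0.2377]  nu=[-6.0476]  x^+=[0.0506, -2.7204]  P^+=[0.1297 -0.0012; -0.0012 1.3365]
step 4: x^-=[0.2118, -2.5673]  P^-=[0.2944 -0.0824; -0.0824 1.5766]  S=[0.5336]  K=[0.5580; -0.2726]  nu=[-2.5745]  x^+=[-1.2248, -1.8655]  P^+=[0.1283 -0.0012; -0.0012 1.5370]
step 5: x^-=[-1.0639, -1.5086]  P^-=[0.2939 -0.0934; -0.0934 1.7536]  S=[0.5342]  K=[0.5572; -0.3062]  nu=[2.3136]  x^+=[0.2252, -2.2170]  P^+=[0.1281 -0.0023; -0.0023 1.7036]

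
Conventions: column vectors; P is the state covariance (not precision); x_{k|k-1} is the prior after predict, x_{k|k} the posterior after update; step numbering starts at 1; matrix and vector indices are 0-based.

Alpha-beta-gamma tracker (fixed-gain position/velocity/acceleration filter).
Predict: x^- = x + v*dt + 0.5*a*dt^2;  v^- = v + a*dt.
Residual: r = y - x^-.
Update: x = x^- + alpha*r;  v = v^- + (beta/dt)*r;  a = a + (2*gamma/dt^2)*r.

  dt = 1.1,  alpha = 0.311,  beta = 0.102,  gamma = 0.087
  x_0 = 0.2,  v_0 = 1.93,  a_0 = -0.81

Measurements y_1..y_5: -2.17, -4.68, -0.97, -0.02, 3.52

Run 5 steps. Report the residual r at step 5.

resid = 14.2590

step 1: x_pred=1.8330  r=-4.0030  x^+=0.5880  v^+=0.6678  a^+=-1.3856
step 2: x_pred=0.4843  r=-5.1643  x^+=-1.1218  v^+=-1.3353  a^+=-2.1283
step 3: x_pred=-3.8782  r=2.9082  x^+=-2.9737  v^+=-3.4067  a^+=-1.7101
step 4: x_pred=-7.7557  r=7.7357  x^+=-5.3499  v^+=-4.5705  a^+=-0.5977
step 5: x_pred=-10.7390  r=14.2590  x^+=-6.3044  v^+=-3.9057  a^+=1.4528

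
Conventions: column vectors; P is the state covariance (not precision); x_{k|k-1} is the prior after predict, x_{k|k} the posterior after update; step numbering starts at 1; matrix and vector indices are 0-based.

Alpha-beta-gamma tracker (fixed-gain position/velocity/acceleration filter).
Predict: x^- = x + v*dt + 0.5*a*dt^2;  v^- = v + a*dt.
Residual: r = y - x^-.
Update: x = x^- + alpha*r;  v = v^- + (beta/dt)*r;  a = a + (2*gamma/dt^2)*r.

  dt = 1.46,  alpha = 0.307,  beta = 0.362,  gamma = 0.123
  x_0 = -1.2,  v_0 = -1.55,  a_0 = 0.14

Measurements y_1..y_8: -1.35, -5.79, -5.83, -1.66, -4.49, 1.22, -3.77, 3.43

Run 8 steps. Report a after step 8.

step 1: x_pred=-3.3138  r=1.9638  x^+=-2.7109  v^+=-0.8587  a^+=0.3666
step 2: x_pred=-3.5738  r=-2.2162  x^+=-4.2542  v^+=-0.8729  a^+=0.1109
step 3: x_pred=-5.4104  r=-0.4196  x^+=-5.5393  v^+=-0.8150  a^+=0.0625
step 4: x_pred=-6.6626  r=5.0026  x^+=-5.1268  v^+=0.5165  a^+=0.6398
step 5: x_pred=-3.6908  r=-0.7992  x^+=-3.9362  v^+=1.2525  a^+=0.5476
step 6: x_pred=-1.5240  r=2.7440  x^+=-0.6816  v^+=2.7323  a^+=0.8642
step 7: x_pred=4.2286  r=-7.9986  x^+=1.7730  v^+=2.0108  a^+=-0.0589
step 8: x_pred=4.6461  r=-1.2161  x^+=4.2728  v^+=1.6234  a^+=-0.1992

a_post = -0.1992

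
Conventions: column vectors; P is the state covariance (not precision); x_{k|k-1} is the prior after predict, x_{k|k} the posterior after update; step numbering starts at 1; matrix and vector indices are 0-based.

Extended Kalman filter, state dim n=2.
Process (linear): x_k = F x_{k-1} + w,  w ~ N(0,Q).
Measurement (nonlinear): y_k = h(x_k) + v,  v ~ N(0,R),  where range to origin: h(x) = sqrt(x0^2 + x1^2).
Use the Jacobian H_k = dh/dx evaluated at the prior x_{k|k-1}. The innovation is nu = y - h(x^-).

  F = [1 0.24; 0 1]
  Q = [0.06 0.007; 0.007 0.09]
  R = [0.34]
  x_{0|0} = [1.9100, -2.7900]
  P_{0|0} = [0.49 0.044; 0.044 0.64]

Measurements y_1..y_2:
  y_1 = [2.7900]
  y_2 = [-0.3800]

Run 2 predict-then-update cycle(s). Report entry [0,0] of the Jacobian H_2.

H_jac[0,0] = 0.2213

step 1: x^-=[1.2404, -2.7900]  P^-=[0.6080 0.2046; 0.2046 0.7300]  H_jac=[0.4062 -0.9138]  S=[0.8980]  K=[0.0669; -0.6503]  nu=[-0.2633]  x^+=[1.2228, -2.6188]  P^+=[0.6040 0.2436; 0.2436 0.3503]
step 2: x^-=[0.5943, -2.6188]  P^-=[0.8011 0.3347; 0.3347 0.4403]  H_jac=[0.2213 -0.9752]  S=[0.6535]  K=[-0.2282; -0.5437]  nu=[-3.0654]  x^+=[1.2938, -0.9522]  P^+=[0.7671 0.2536; 0.2536 0.2471]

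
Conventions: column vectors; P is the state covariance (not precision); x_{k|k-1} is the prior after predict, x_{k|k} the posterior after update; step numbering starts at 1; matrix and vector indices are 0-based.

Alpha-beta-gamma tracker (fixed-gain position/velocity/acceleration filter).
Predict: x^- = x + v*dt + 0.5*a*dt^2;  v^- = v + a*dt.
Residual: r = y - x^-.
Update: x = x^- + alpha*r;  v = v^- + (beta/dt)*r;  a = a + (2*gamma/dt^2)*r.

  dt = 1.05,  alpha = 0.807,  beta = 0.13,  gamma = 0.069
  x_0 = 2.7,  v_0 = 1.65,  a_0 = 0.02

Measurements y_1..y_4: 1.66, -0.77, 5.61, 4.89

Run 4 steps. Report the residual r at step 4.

step 1: x_pred=4.4435  r=-2.7835  x^+=2.1972  v^+=1.3264  a^+=-0.3284
step 2: x_pred=3.4089  r=-4.1789  x^+=0.0365  v^+=0.4642  a^+=-0.8515
step 3: x_pred=0.0545  r=5.5555  x^+=4.5378  v^+=0.2579  a^+=-0.1561
step 4: x_pred=4.7226  r=0.1674  x^+=4.8577  v^+=0.1147  a^+=-0.1351

resid = 0.1674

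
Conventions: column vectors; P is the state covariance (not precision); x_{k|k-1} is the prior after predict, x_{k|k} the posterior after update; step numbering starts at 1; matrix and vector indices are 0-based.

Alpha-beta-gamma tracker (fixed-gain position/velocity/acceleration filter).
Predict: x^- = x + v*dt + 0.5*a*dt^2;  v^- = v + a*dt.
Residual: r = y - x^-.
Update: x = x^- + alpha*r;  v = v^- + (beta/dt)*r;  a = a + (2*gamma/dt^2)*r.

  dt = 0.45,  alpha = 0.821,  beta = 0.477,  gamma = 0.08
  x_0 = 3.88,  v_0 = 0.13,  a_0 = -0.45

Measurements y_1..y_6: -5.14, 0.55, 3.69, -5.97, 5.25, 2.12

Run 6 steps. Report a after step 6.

a_post = 2.8901

step 1: x_pred=3.8929  r=-9.0329  x^+=-3.5231  v^+=-9.6474  a^+=-7.5871
step 2: x_pred=-8.6326  r=9.1826  x^+=-1.0937  v^+=-3.3280  a^+=-0.3317
step 3: x_pred=-2.6249  r=6.3149  x^+=2.5596  v^+=3.2165  a^+=4.6578
step 4: x_pred=4.4787  r=-10.4487  x^+=-4.0997  v^+=-5.7631  a^+=-3.5979
step 5: x_pred=-7.0574  r=12.3074  x^+=3.0470  v^+=5.6637  a^+=6.1264
step 6: x_pred=6.2159  r=-4.0959  x^+=2.8532  v^+=4.0789  a^+=2.8901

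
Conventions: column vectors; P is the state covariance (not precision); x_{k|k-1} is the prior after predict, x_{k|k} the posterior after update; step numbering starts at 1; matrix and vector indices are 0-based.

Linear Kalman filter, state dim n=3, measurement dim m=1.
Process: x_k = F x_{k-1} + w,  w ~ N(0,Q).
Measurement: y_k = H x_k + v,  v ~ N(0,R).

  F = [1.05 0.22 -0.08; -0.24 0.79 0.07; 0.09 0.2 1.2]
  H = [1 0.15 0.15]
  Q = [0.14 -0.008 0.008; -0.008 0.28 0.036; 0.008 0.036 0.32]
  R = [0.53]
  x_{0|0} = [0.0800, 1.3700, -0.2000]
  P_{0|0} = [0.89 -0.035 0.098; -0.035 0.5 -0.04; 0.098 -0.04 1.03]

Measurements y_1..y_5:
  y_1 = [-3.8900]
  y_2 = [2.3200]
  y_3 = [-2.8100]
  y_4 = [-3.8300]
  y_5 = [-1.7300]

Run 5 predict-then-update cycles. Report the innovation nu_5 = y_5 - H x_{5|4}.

innov = [0.4413]

step 1: x^-=[0.4014, 1.0491, 0.0412]  P^-=[1.1208 -0.1673 0.1200; -0.1673 0.6539 0.1154; 0.1200 0.1154 1.8311]  S=[1.6977]  K=[0.6560; -0.0306; 0.2427]  nu=[-4.4549]  x^+=[-2.5210, 1.1854, -1.0400]  P^+=[0.3902 -0.1333 -0.1502; -0.1333 0.6523 0.1280; -0.1502 0.1280 1.7311]
step 2: x^-=[-2.3031, 1.4687, -1.2378]  P^-=[0.5720 -0.1262 -0.2797; -0.1262 0.7878 0.4384; -0.2797 0.4384 2.8663]  S=[1.0822]  K=[0.4723; 0.0533; 0.1996]  nu=[4.5885]  x^+=[-0.1359, 1.7135, -0.3220]  P^+=[0.3306 -0.1535 -0.3817; -0.1535 0.7847 0.4269; -0.3817 0.4269 2.8232]
step 3: x^-=[0.2600, 1.3637, -0.0559]  P^-=[0.5387 -0.1457 -0.6049; -0.1457 0.9209 0.9047; -0.6049 0.9047 4.5364]  S=[1.0071]  K=[0.4232; 0.1272; 0.2098]  nu=[-3.2662]  x^+=[-1.1221, 0.9483, -0.7411]  P^+=[0.3584 -0.1999 -0.6943; -0.1999 0.9046 0.8778; -0.6943 0.8778 4.4920]
step 4: x^-=[-0.9103, 0.9666, -0.8007]  P^-=[0.6010 -0.2279 -1.0476; -0.2279 1.0834 1.5839; -1.0476 1.5839 7.0918]  S=[1.0036]  K=[0.4082; 0.1716; 0.2528]  nu=[-2.9446]  x^+=[-2.1124, 0.4613, -1.5452]  P^+=[0.4338 -0.2982 -1.1512; -0.2982 1.0539 1.5404; -1.1512 1.5404 7.0276]
step 5: x^-=[-1.9930, 0.7632, -1.9521]  P^-=[0.7156 -0.3854 -1.7080; -0.3854 1.3193 2.5827; -1.7080 2.5827 10.9655]  S=[1.0102]  K=[0.3976; 0.1978; 0.3209]  nu=[0.4413]  x^+=[-1.8175, 0.8505, -1.8105]  P^+=[0.5560 -0.4649 -1.8369; -0.4649 1.2797 2.5186; -1.8369 2.5186 10.8614]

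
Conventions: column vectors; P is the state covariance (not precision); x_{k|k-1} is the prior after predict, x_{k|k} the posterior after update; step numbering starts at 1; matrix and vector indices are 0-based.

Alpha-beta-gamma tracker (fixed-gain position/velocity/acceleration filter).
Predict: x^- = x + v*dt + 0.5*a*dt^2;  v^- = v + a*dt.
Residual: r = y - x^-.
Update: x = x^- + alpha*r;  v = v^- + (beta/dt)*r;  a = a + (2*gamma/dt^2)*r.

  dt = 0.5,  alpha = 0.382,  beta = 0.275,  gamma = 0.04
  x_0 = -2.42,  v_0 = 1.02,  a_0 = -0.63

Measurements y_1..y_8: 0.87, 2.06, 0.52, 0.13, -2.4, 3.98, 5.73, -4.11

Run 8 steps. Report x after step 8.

step 1: x_pred=-1.9888  r=2.8588  x^+=-0.8967  v^+=2.2773  a^+=0.2848
step 2: x_pred=0.2775  r=1.7825  x^+=0.9584  v^+=3.4001  a^+=0.8552
step 3: x_pred=2.7654  r=-2.2454  x^+=1.9076  v^+=2.5927  a^+=0.1367
step 4: x_pred=3.2211  r=-3.0911  x^+=2.0403  v^+=0.9609  a^+=-0.8525
step 5: x_pred=2.4142  r=-4.8142  x^+=0.5752  v^+=-2.1131  a^+=-2.3930
step 6: x_pred=-0.7805  r=4.7605  x^+=1.0380  v^+=-0.6913  a^+=-0.8697
step 7: x_pred=0.5836  r=5.1464  x^+=2.5495  v^+=1.7043  a^+=0.7772
step 8: x_pred=3.4989  r=-7.6089  x^+=0.5923  v^+=-2.0919  a^+=-1.6577

x_post = 0.5923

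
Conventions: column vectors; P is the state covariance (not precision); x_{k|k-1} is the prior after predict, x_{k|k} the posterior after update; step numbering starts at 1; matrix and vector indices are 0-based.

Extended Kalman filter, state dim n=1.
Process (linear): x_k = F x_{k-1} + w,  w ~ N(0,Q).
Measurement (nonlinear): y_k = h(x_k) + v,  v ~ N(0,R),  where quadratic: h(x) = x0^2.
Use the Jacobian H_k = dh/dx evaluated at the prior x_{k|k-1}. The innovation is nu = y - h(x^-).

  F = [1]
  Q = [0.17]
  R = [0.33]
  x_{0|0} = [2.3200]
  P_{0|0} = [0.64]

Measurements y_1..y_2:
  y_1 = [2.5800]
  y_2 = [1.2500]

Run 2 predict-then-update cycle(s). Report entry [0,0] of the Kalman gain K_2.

step 1: x^-=[2.3200]  P^-=[0.8100]  H_jac=[4.6400]  S=[17.7690]  K=[0.2115]  nu=[-2.8024]  x^+=[1.7273]  P^+=[0.0150]
step 2: x^-=[1.7273]  P^-=[0.1850]  H_jac=[3.4545]  S=[2.5382]  K=[0.2518]  nu=[-1.7334]  x^+=[1.2907]  P^+=[0.0241]

K[0,0] = 0.2518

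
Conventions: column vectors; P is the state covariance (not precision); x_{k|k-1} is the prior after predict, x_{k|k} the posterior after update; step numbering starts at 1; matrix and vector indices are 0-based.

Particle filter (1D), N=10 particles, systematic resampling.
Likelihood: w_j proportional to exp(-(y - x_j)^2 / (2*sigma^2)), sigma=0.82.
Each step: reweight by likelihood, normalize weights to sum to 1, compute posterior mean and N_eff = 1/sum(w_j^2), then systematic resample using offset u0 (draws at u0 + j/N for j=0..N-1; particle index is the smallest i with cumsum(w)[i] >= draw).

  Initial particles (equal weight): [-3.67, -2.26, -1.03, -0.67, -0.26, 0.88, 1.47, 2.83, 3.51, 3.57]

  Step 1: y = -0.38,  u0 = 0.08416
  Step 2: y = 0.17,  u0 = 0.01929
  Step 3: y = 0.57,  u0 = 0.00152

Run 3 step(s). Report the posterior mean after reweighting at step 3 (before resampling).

post_mean = -0.1498

step 1: w=[0.0001, 0.0232, 0.2343, 0.3013, 0.3173, 0.0985, 0.0252, 0.0002, 0.0000, 0.0000]  mean=-0.4543  Neff=3.8875  idx=[2, 2, 3, 3, 3, 4, 4, 4, 5, 6]
step 2: w=[0.0567, 0.0567, 0.0979, 0.0979, 0.0979, 0.1441, 0.1441, 0.1441, 0.1137, 0.0471]  mean=-0.2566  Neff=8.8812  idx=[0, 2, 3, 4, 5, 5, 6, 7, 7, 8]
step 3: w=[0.0296, 0.0633, 0.0633, 0.0633, 0.1191, 0.1191, 0.1191, 0.1191, 0.1191, 0.1850]  mean=-0.1498  Neff=8.4723  idx=[0, 2, 3, 4, 5, 6, 7, 8, 8, 9]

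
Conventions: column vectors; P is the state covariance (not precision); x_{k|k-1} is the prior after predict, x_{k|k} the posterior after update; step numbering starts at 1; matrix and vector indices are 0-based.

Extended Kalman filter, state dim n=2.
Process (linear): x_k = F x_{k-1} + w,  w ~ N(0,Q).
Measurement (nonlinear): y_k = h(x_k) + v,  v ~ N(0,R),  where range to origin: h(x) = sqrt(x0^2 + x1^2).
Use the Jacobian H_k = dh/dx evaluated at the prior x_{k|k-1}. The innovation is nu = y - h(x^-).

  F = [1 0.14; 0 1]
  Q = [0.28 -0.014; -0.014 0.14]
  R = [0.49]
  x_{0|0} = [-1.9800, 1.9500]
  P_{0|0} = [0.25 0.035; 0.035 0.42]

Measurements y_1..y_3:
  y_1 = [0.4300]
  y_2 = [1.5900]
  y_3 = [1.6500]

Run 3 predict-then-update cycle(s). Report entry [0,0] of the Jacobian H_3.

H_jac[0,0] = -0.5450

step 1: x^-=[-1.7070, 1.9500]  P^-=[0.5480 0.0798; 0.0798 0.5600]  H_jac=[-0.6587 0.7524]  S=[0.9657]  K=[-0.3116; 0.3819]  nu=[-2.1616]  x^+=[-1.0334, 1.1245]  P^+=[0.4543 0.1947; 0.1947 0.4192]
step 2: x^-=[-0.8760, 1.1245]  P^-=[0.7970 0.2394; 0.2394 0.5592]  H_jac=[-0.6145 0.7889]  S=[0.9069]  K=[-0.3318; 0.3242]  nu=[0.1646]  x^+=[-0.9306, 1.1778]  P^+=[0.6971 0.3370; 0.3370 0.4639]
step 3: x^-=[-0.7657, 1.1778]  P^-=[1.0806 0.3879; 0.3879 0.6039]  H_jac=[-0.5450 0.8384]  S=[0.8810]  K=[-0.2994; 0.3347]  nu=[0.2451]  x^+=[-0.8391, 1.2599]  P^+=[1.0016 0.4762; 0.4762 0.5052]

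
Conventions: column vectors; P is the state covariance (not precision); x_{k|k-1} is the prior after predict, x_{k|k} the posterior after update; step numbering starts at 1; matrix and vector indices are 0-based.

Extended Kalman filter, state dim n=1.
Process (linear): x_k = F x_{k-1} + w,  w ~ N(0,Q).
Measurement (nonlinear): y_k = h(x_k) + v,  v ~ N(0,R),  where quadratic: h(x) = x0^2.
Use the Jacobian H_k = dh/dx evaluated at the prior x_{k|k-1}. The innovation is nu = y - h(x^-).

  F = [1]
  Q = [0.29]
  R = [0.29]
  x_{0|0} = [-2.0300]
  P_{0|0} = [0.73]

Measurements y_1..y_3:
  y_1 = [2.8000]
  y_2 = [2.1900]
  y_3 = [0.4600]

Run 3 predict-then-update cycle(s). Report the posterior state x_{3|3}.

x_post = [-0.9635]

step 1: x^-=[-2.0300]  P^-=[1.0200]  H_jac=[-4.0600]  S=[17.1033]  K=[-0.2421]  nu=[-1.3209]  x^+=[-1.7102]  P^+=[0.0173]
step 2: x^-=[-1.7102]  P^-=[0.3073]  H_jac=[-3.4203]  S=[3.8850]  K=[-0.2705]  nu=[-0.7347]  x^+=[-1.5114]  P^+=[0.0229]
step 3: x^-=[-1.5114]  P^-=[0.3129]  H_jac=[-3.0228]  S=[3.1494]  K=[-0.3004]  nu=[-1.8243]  x^+=[-0.9635]  P^+=[0.0288]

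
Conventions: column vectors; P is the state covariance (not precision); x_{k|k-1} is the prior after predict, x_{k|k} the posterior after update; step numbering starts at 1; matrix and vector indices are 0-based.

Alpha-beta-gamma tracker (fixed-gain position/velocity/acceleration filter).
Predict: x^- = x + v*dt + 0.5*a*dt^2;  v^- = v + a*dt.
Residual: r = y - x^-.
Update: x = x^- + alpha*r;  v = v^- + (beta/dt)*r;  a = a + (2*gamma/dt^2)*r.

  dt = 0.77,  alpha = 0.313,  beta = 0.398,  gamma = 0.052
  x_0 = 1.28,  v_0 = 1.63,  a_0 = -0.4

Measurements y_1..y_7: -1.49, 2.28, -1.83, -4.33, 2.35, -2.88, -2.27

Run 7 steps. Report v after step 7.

v_post = 1.0946

step 1: x_pred=2.4165  r=-3.9065  x^+=1.1938  v^+=-0.6972  a^+=-1.0852
step 2: x_pred=0.3352  r=1.9448  x^+=0.9439  v^+=-0.5276  a^+=-0.7441
step 3: x_pred=0.3171  r=-2.1471  x^+=-0.3550  v^+=-2.2104  a^+=-1.1207
step 4: x_pred=-2.3892  r=-1.9408  x^+=-2.9967  v^+=-4.0765  a^+=-1.4612
step 5: x_pred=-6.5687  r=8.9187  x^+=-3.7772  v^+=-0.5917  a^+=0.1033
step 6: x_pred=-4.2021  r=1.3221  x^+=-3.7883  v^+=0.1712  a^+=0.3352
step 7: x_pred=-3.5571  r=1.2871  x^+=-3.1542  v^+=1.0946  a^+=0.5609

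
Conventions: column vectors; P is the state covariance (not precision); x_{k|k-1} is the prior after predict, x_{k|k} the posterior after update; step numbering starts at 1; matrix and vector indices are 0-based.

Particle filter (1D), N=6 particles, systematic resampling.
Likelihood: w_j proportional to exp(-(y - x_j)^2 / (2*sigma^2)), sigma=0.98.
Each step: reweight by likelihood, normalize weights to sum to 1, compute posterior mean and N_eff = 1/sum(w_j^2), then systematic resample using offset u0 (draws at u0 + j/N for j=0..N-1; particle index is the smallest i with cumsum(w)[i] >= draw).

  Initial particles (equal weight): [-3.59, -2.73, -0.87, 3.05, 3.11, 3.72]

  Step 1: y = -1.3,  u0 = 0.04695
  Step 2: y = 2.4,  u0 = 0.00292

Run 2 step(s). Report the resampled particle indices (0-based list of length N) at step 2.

step 1: w=[0.0495, 0.2616, 0.6889, 0.0000, 0.0000, 0.0000]  mean=-1.4908  Neff=1.8334  idx=[0, 1, 2, 2, 2, 2]
step 2: w=[0.0000, 0.0001, 0.2500, 0.2500, 0.2500, 0.2500]  mean=-0.8701  Neff=4.0006  idx=[2, 2, 3, 4, 4, 5]

resampled_idx = [2, 2, 3, 4, 4, 5]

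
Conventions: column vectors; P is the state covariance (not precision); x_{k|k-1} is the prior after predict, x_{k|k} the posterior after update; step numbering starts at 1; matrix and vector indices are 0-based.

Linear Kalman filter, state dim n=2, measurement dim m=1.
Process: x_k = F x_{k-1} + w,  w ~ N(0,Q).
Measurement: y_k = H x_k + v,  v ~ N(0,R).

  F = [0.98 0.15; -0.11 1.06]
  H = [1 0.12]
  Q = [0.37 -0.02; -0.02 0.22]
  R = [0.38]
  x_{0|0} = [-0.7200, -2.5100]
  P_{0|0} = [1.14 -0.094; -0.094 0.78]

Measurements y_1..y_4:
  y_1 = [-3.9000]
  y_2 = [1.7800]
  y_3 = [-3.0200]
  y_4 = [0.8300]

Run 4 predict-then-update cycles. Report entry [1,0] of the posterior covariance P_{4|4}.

P_post[1,0] = -0.1102

step 1: x^-=[-1.0821, -2.5814]  P^-=[1.4548 -0.1150; -0.1150 1.1321]  S=[1.8235]  K=[0.7902; 0.0115]  nu=[-2.5081]  x^+=[-3.0641, -2.6101]  P^+=[0.3161 -0.1315; -0.1315 1.1319]
step 2: x^-=[-3.3943, -2.4297]  P^-=[0.6604 -0.0085; -0.0085 1.5263]  S=[1.0603]  K=[0.6218; 0.1647]  nu=[5.4659]  x^+=[0.0046, -1.5294]  P^+=[0.2504 -0.1171; -0.1171 1.4975]
step 3: x^-=[-0.2249, -1.6217]  P^-=[0.6097 0.0714; 0.0714 1.9329]  S=[1.0347]  K=[0.5976; 0.2932]  nu=[-2.6005]  x^+=[-1.7788, -2.3841]  P^+=[0.2403 -0.1099; -0.1099 1.8440]
step 4: x^-=[-2.1009, -2.3314]  P^-=[0.6099 0.1350; 0.1350 2.3204]  S=[1.0557]  K=[0.5931; 0.3916]  nu=[3.2106]  x^+=[-0.1967, -1.0741]  P^+=[0.2386 -0.1102; -0.1102 2.1585]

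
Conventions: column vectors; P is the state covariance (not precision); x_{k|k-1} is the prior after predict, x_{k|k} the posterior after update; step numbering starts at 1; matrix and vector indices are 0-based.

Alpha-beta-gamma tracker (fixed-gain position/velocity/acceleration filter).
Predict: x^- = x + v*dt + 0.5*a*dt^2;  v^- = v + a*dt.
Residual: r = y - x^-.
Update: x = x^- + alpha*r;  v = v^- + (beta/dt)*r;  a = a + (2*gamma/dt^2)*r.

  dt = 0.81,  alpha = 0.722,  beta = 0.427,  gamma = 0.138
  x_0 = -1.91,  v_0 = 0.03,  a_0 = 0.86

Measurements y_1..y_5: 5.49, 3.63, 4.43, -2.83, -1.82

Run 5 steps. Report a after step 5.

a_post = -4.5825

step 1: x_pred=-1.6036  r=7.0936  x^+=3.5180  v^+=4.4661  a^+=3.8440
step 2: x_pred=8.3965  r=-4.7665  x^+=4.9551  v^+=5.0670  a^+=1.8389
step 3: x_pred=9.6626  r=-5.2326  x^+=5.8847  v^+=3.7981  a^+=-0.3623
step 4: x_pred=8.8423  r=-11.6723  x^+=0.4149  v^+=-2.6485  a^+=-5.2724
step 5: x_pred=-3.4600  r=1.6400  x^+=-2.2759  v^+=-6.0546  a^+=-4.5825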